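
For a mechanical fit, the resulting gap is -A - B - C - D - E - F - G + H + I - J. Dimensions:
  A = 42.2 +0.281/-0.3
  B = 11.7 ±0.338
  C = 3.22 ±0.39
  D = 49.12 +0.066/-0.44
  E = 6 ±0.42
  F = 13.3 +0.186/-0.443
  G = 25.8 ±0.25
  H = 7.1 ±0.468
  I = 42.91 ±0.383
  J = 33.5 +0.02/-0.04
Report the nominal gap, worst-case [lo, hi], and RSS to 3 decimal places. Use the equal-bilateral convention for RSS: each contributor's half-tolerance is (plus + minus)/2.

Stack each dimension's contribution:
  -A: nom -42.200 → Σnom=-42.200; wc +0.300/-0.281 → slack +0.300/-0.281; half-tol=0.290, Σhalf²=0.084390
  -B: nom -11.700 → Σnom=-53.900; wc +0.338/-0.338 → slack +0.638/-0.619; half-tol=0.338, Σhalf²=0.198634
  -C: nom -3.220 → Σnom=-57.120; wc +0.390/-0.390 → slack +1.028/-1.009; half-tol=0.390, Σhalf²=0.350734
  -D: nom -49.120 → Σnom=-106.240; wc +0.440/-0.066 → slack +1.468/-1.075; half-tol=0.253, Σhalf²=0.414743
  -E: nom -6.000 → Σnom=-112.240; wc +0.420/-0.420 → slack +1.888/-1.495; half-tol=0.420, Σhalf²=0.591143
  -F: nom -13.300 → Σnom=-125.540; wc +0.443/-0.186 → slack +2.331/-1.681; half-tol=0.315, Σhalf²=0.690053
  -G: nom -25.800 → Σnom=-151.340; wc +0.250/-0.250 → slack +2.581/-1.931; half-tol=0.250, Σhalf²=0.752553
  +H: nom +7.100 → Σnom=-144.240; wc +0.468/-0.468 → slack +3.049/-2.399; half-tol=0.468, Σhalf²=0.971577
  +I: nom +42.910 → Σnom=-101.330; wc +0.383/-0.383 → slack +3.432/-2.782; half-tol=0.383, Σhalf²=1.118267
  -J: nom -33.500 → Σnom=-134.830; wc +0.040/-0.020 → slack +3.472/-2.802; half-tol=0.030, Σhalf²=1.119166
Nominal = -134.830. Worst-case = [-134.830 - 2.802, -134.830 + 3.472] = [-137.632, -131.358]. RSS = √1.119166 = 1.058.

nominal=-134.830 wc=[-137.632,-131.358] rss=1.058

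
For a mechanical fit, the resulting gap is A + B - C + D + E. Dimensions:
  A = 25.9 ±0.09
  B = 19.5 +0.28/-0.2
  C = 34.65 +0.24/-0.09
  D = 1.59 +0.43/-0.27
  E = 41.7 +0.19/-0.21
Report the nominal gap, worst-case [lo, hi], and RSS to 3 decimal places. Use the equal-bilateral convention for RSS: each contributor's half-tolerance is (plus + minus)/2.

Stack each dimension's contribution:
  +A: nom +25.900 → Σnom=25.900; wc +0.090/-0.090 → slack +0.090/-0.090; half-tol=0.090, Σhalf²=0.008100
  +B: nom +19.500 → Σnom=45.400; wc +0.280/-0.200 → slack +0.370/-0.290; half-tol=0.240, Σhalf²=0.065700
  -C: nom -34.650 → Σnom=10.750; wc +0.090/-0.240 → slack +0.460/-0.530; half-tol=0.165, Σhalf²=0.092925
  +D: nom +1.590 → Σnom=12.340; wc +0.430/-0.270 → slack +0.890/-0.800; half-tol=0.350, Σhalf²=0.215425
  +E: nom +41.700 → Σnom=54.040; wc +0.190/-0.210 → slack +1.080/-1.010; half-tol=0.200, Σhalf²=0.255425
Nominal = 54.040. Worst-case = [54.040 - 1.010, 54.040 + 1.080] = [53.030, 55.120]. RSS = √0.255425 = 0.505.

nominal=54.040 wc=[53.030,55.120] rss=0.505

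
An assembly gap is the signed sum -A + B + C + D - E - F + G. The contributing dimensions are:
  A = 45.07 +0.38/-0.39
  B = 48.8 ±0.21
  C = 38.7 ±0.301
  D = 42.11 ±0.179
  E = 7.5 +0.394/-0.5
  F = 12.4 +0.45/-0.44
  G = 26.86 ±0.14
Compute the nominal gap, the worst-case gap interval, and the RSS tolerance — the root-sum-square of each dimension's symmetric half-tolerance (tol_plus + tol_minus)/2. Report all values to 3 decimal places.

Stack each dimension's contribution:
  -A: nom -45.070 → Σnom=-45.070; wc +0.390/-0.380 → slack +0.390/-0.380; half-tol=0.385, Σhalf²=0.148225
  +B: nom +48.800 → Σnom=3.730; wc +0.210/-0.210 → slack +0.600/-0.590; half-tol=0.210, Σhalf²=0.192325
  +C: nom +38.700 → Σnom=42.430; wc +0.301/-0.301 → slack +0.901/-0.891; half-tol=0.301, Σhalf²=0.282926
  +D: nom +42.110 → Σnom=84.540; wc +0.179/-0.179 → slack +1.080/-1.070; half-tol=0.179, Σhalf²=0.314967
  -E: nom -7.500 → Σnom=77.040; wc +0.500/-0.394 → slack +1.580/-1.464; half-tol=0.447, Σhalf²=0.514776
  -F: nom -12.400 → Σnom=64.640; wc +0.440/-0.450 → slack +2.020/-1.914; half-tol=0.445, Σhalf²=0.712801
  +G: nom +26.860 → Σnom=91.500; wc +0.140/-0.140 → slack +2.160/-2.054; half-tol=0.140, Σhalf²=0.732401
Nominal = 91.500. Worst-case = [91.500 - 2.054, 91.500 + 2.160] = [89.446, 93.660]. RSS = √0.732401 = 0.856.

nominal=91.500 wc=[89.446,93.660] rss=0.856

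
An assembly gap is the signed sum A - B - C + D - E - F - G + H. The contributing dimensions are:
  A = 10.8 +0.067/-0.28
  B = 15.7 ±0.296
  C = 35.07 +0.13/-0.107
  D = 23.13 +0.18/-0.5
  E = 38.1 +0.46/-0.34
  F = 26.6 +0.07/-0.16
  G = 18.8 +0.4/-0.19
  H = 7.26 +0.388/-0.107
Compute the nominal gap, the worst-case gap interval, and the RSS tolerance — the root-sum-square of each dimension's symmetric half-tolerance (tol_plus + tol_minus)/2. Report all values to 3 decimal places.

Stack each dimension's contribution:
  +A: nom +10.800 → Σnom=10.800; wc +0.067/-0.280 → slack +0.067/-0.280; half-tol=0.174, Σhalf²=0.030102
  -B: nom -15.700 → Σnom=-4.900; wc +0.296/-0.296 → slack +0.363/-0.576; half-tol=0.296, Σhalf²=0.117718
  -C: nom -35.070 → Σnom=-39.970; wc +0.107/-0.130 → slack +0.470/-0.706; half-tol=0.118, Σhalf²=0.131761
  +D: nom +23.130 → Σnom=-16.840; wc +0.180/-0.500 → slack +0.650/-1.206; half-tol=0.340, Σhalf²=0.247360
  -E: nom -38.100 → Σnom=-54.940; wc +0.340/-0.460 → slack +0.990/-1.666; half-tol=0.400, Σhalf²=0.407361
  -F: nom -26.600 → Σnom=-81.540; wc +0.160/-0.070 → slack +1.150/-1.736; half-tol=0.115, Σhalf²=0.420586
  -G: nom -18.800 → Σnom=-100.340; wc +0.190/-0.400 → slack +1.340/-2.136; half-tol=0.295, Σhalf²=0.507610
  +H: nom +7.260 → Σnom=-93.080; wc +0.388/-0.107 → slack +1.728/-2.243; half-tol=0.247, Σhalf²=0.568867
Nominal = -93.080. Worst-case = [-93.080 - 2.243, -93.080 + 1.728] = [-95.323, -91.352]. RSS = √0.568867 = 0.754.

nominal=-93.080 wc=[-95.323,-91.352] rss=0.754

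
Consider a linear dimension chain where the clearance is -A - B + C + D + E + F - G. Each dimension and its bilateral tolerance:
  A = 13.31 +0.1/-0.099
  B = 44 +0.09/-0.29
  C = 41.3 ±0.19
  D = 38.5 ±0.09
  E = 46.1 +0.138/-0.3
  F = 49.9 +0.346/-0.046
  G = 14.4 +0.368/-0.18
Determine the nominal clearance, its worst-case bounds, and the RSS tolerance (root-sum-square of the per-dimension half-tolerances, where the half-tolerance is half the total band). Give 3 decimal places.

Stack each dimension's contribution:
  -A: nom -13.310 → Σnom=-13.310; wc +0.099/-0.100 → slack +0.099/-0.100; half-tol=0.100, Σhalf²=0.009900
  -B: nom -44.000 → Σnom=-57.310; wc +0.290/-0.090 → slack +0.389/-0.190; half-tol=0.190, Σhalf²=0.046000
  +C: nom +41.300 → Σnom=-16.010; wc +0.190/-0.190 → slack +0.579/-0.380; half-tol=0.190, Σhalf²=0.082100
  +D: nom +38.500 → Σnom=22.490; wc +0.090/-0.090 → slack +0.669/-0.470; half-tol=0.090, Σhalf²=0.090200
  +E: nom +46.100 → Σnom=68.590; wc +0.138/-0.300 → slack +0.807/-0.770; half-tol=0.219, Σhalf²=0.138161
  +F: nom +49.900 → Σnom=118.490; wc +0.346/-0.046 → slack +1.153/-0.816; half-tol=0.196, Σhalf²=0.176577
  -G: nom -14.400 → Σnom=104.090; wc +0.180/-0.368 → slack +1.333/-1.184; half-tol=0.274, Σhalf²=0.251653
Nominal = 104.090. Worst-case = [104.090 - 1.184, 104.090 + 1.333] = [102.906, 105.423]. RSS = √0.251653 = 0.502.

nominal=104.090 wc=[102.906,105.423] rss=0.502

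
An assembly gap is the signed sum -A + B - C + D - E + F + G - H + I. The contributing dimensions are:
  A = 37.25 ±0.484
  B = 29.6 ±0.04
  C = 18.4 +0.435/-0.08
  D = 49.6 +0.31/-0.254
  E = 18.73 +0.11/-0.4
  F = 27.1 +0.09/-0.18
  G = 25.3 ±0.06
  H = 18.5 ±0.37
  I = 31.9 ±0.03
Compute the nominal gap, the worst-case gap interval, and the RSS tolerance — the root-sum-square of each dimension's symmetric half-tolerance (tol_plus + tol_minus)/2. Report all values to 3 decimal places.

nominal=70.620 wc=[68.657,72.484] rss=0.779

Stack each dimension's contribution:
  -A: nom -37.250 → Σnom=-37.250; wc +0.484/-0.484 → slack +0.484/-0.484; half-tol=0.484, Σhalf²=0.234256
  +B: nom +29.600 → Σnom=-7.650; wc +0.040/-0.040 → slack +0.524/-0.524; half-tol=0.040, Σhalf²=0.235856
  -C: nom -18.400 → Σnom=-26.050; wc +0.080/-0.435 → slack +0.604/-0.959; half-tol=0.258, Σhalf²=0.302162
  +D: nom +49.600 → Σnom=23.550; wc +0.310/-0.254 → slack +0.914/-1.213; half-tol=0.282, Σhalf²=0.381686
  -E: nom -18.730 → Σnom=4.820; wc +0.400/-0.110 → slack +1.314/-1.323; half-tol=0.255, Σhalf²=0.446711
  +F: nom +27.100 → Σnom=31.920; wc +0.090/-0.180 → slack +1.404/-1.503; half-tol=0.135, Σhalf²=0.464936
  +G: nom +25.300 → Σnom=57.220; wc +0.060/-0.060 → slack +1.464/-1.563; half-tol=0.060, Σhalf²=0.468536
  -H: nom -18.500 → Σnom=38.720; wc +0.370/-0.370 → slack +1.834/-1.933; half-tol=0.370, Σhalf²=0.605436
  +I: nom +31.900 → Σnom=70.620; wc +0.030/-0.030 → slack +1.864/-1.963; half-tol=0.030, Σhalf²=0.606336
Nominal = 70.620. Worst-case = [70.620 - 1.963, 70.620 + 1.864] = [68.657, 72.484]. RSS = √0.606336 = 0.779.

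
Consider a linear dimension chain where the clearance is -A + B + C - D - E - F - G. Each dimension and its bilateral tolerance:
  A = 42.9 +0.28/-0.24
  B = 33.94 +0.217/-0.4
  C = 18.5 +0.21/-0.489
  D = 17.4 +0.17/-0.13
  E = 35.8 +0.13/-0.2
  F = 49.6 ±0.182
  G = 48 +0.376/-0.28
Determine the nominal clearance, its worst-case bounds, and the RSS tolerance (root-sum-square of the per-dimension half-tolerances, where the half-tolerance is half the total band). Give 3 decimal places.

Stack each dimension's contribution:
  -A: nom -42.900 → Σnom=-42.900; wc +0.240/-0.280 → slack +0.240/-0.280; half-tol=0.260, Σhalf²=0.067600
  +B: nom +33.940 → Σnom=-8.960; wc +0.217/-0.400 → slack +0.457/-0.680; half-tol=0.308, Σhalf²=0.162772
  +C: nom +18.500 → Σnom=9.540; wc +0.210/-0.489 → slack +0.667/-1.169; half-tol=0.349, Σhalf²=0.284922
  -D: nom -17.400 → Σnom=-7.860; wc +0.130/-0.170 → slack +0.797/-1.339; half-tol=0.150, Σhalf²=0.307422
  -E: nom -35.800 → Σnom=-43.660; wc +0.200/-0.130 → slack +0.997/-1.469; half-tol=0.165, Σhalf²=0.334647
  -F: nom -49.600 → Σnom=-93.260; wc +0.182/-0.182 → slack +1.179/-1.651; half-tol=0.182, Σhalf²=0.367771
  -G: nom -48.000 → Σnom=-141.260; wc +0.280/-0.376 → slack +1.459/-2.027; half-tol=0.328, Σhalf²=0.475355
Nominal = -141.260. Worst-case = [-141.260 - 2.027, -141.260 + 1.459] = [-143.287, -139.801]. RSS = √0.475355 = 0.689.

nominal=-141.260 wc=[-143.287,-139.801] rss=0.689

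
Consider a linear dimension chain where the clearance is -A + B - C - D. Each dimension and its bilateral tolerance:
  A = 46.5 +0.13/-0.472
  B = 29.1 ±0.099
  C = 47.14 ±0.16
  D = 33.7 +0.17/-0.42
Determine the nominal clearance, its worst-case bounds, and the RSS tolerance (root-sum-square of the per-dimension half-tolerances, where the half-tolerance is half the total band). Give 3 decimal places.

nominal=-98.240 wc=[-98.799,-97.089] rss=0.462

Stack each dimension's contribution:
  -A: nom -46.500 → Σnom=-46.500; wc +0.472/-0.130 → slack +0.472/-0.130; half-tol=0.301, Σhalf²=0.090601
  +B: nom +29.100 → Σnom=-17.400; wc +0.099/-0.099 → slack +0.571/-0.229; half-tol=0.099, Σhalf²=0.100402
  -C: nom -47.140 → Σnom=-64.540; wc +0.160/-0.160 → slack +0.731/-0.389; half-tol=0.160, Σhalf²=0.126002
  -D: nom -33.700 → Σnom=-98.240; wc +0.420/-0.170 → slack +1.151/-0.559; half-tol=0.295, Σhalf²=0.213027
Nominal = -98.240. Worst-case = [-98.240 - 0.559, -98.240 + 1.151] = [-98.799, -97.089]. RSS = √0.213027 = 0.462.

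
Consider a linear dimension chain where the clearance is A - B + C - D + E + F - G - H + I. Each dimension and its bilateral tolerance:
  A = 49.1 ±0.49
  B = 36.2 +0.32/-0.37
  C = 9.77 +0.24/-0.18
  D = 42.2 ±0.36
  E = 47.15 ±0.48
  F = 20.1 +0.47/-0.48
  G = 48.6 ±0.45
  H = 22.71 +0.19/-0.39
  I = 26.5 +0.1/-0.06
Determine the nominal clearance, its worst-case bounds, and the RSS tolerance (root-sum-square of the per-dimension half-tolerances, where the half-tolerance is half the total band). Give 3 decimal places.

Stack each dimension's contribution:
  +A: nom +49.100 → Σnom=49.100; wc +0.490/-0.490 → slack +0.490/-0.490; half-tol=0.490, Σhalf²=0.240100
  -B: nom -36.200 → Σnom=12.900; wc +0.370/-0.320 → slack +0.860/-0.810; half-tol=0.345, Σhalf²=0.359125
  +C: nom +9.770 → Σnom=22.670; wc +0.240/-0.180 → slack +1.100/-0.990; half-tol=0.210, Σhalf²=0.403225
  -D: nom -42.200 → Σnom=-19.530; wc +0.360/-0.360 → slack +1.460/-1.350; half-tol=0.360, Σhalf²=0.532825
  +E: nom +47.150 → Σnom=27.620; wc +0.480/-0.480 → slack +1.940/-1.830; half-tol=0.480, Σhalf²=0.763225
  +F: nom +20.100 → Σnom=47.720; wc +0.470/-0.480 → slack +2.410/-2.310; half-tol=0.475, Σhalf²=0.988850
  -G: nom -48.600 → Σnom=-0.880; wc +0.450/-0.450 → slack +2.860/-2.760; half-tol=0.450, Σhalf²=1.191350
  -H: nom -22.710 → Σnom=-23.590; wc +0.390/-0.190 → slack +3.250/-2.950; half-tol=0.290, Σhalf²=1.275450
  +I: nom +26.500 → Σnom=2.910; wc +0.100/-0.060 → slack +3.350/-3.010; half-tol=0.080, Σhalf²=1.281850
Nominal = 2.910. Worst-case = [2.910 - 3.010, 2.910 + 3.350] = [-0.100, 6.260]. RSS = √1.281850 = 1.132.

nominal=2.910 wc=[-0.100,6.260] rss=1.132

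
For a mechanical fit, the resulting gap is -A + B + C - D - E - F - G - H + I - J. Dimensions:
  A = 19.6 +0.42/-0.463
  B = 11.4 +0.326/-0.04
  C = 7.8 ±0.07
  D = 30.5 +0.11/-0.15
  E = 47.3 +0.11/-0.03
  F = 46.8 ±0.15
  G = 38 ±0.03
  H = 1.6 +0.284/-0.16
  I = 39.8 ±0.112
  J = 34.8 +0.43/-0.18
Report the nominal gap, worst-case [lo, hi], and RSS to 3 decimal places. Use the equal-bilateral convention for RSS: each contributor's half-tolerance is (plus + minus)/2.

nominal=-159.600 wc=[-161.356,-157.929] rss=0.658

Stack each dimension's contribution:
  -A: nom -19.600 → Σnom=-19.600; wc +0.463/-0.420 → slack +0.463/-0.420; half-tol=0.442, Σhalf²=0.194922
  +B: nom +11.400 → Σnom=-8.200; wc +0.326/-0.040 → slack +0.789/-0.460; half-tol=0.183, Σhalf²=0.228411
  +C: nom +7.800 → Σnom=-0.400; wc +0.070/-0.070 → slack +0.859/-0.530; half-tol=0.070, Σhalf²=0.233311
  -D: nom -30.500 → Σnom=-30.900; wc +0.150/-0.110 → slack +1.009/-0.640; half-tol=0.130, Σhalf²=0.250211
  -E: nom -47.300 → Σnom=-78.200; wc +0.030/-0.110 → slack +1.039/-0.750; half-tol=0.070, Σhalf²=0.255111
  -F: nom -46.800 → Σnom=-125.000; wc +0.150/-0.150 → slack +1.189/-0.900; half-tol=0.150, Σhalf²=0.277611
  -G: nom -38.000 → Σnom=-163.000; wc +0.030/-0.030 → slack +1.219/-0.930; half-tol=0.030, Σhalf²=0.278511
  -H: nom -1.600 → Σnom=-164.600; wc +0.160/-0.284 → slack +1.379/-1.214; half-tol=0.222, Σhalf²=0.327795
  +I: nom +39.800 → Σnom=-124.800; wc +0.112/-0.112 → slack +1.491/-1.326; half-tol=0.112, Σhalf²=0.340339
  -J: nom -34.800 → Σnom=-159.600; wc +0.180/-0.430 → slack +1.671/-1.756; half-tol=0.305, Σhalf²=0.433364
Nominal = -159.600. Worst-case = [-159.600 - 1.756, -159.600 + 1.671] = [-161.356, -157.929]. RSS = √0.433364 = 0.658.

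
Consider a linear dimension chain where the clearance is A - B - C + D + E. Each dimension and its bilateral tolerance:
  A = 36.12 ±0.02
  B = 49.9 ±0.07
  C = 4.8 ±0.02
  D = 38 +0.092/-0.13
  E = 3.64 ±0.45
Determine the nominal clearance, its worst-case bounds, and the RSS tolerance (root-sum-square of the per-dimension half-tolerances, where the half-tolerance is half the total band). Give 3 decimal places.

Stack each dimension's contribution:
  +A: nom +36.120 → Σnom=36.120; wc +0.020/-0.020 → slack +0.020/-0.020; half-tol=0.020, Σhalf²=0.000400
  -B: nom -49.900 → Σnom=-13.780; wc +0.070/-0.070 → slack +0.090/-0.090; half-tol=0.070, Σhalf²=0.005300
  -C: nom -4.800 → Σnom=-18.580; wc +0.020/-0.020 → slack +0.110/-0.110; half-tol=0.020, Σhalf²=0.005700
  +D: nom +38.000 → Σnom=19.420; wc +0.092/-0.130 → slack +0.202/-0.240; half-tol=0.111, Σhalf²=0.018021
  +E: nom +3.640 → Σnom=23.060; wc +0.450/-0.450 → slack +0.652/-0.690; half-tol=0.450, Σhalf²=0.220521
Nominal = 23.060. Worst-case = [23.060 - 0.690, 23.060 + 0.652] = [22.370, 23.712]. RSS = √0.220521 = 0.470.

nominal=23.060 wc=[22.370,23.712] rss=0.470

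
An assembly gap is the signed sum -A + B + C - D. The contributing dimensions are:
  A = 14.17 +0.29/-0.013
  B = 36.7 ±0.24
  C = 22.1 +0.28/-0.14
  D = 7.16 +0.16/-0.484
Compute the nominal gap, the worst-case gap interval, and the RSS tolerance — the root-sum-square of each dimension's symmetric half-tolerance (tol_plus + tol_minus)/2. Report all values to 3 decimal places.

nominal=37.470 wc=[36.640,38.487] rss=0.478

Stack each dimension's contribution:
  -A: nom -14.170 → Σnom=-14.170; wc +0.013/-0.290 → slack +0.013/-0.290; half-tol=0.151, Σhalf²=0.022952
  +B: nom +36.700 → Σnom=22.530; wc +0.240/-0.240 → slack +0.253/-0.530; half-tol=0.240, Σhalf²=0.080552
  +C: nom +22.100 → Σnom=44.630; wc +0.280/-0.140 → slack +0.533/-0.670; half-tol=0.210, Σhalf²=0.124652
  -D: nom -7.160 → Σnom=37.470; wc +0.484/-0.160 → slack +1.017/-0.830; half-tol=0.322, Σhalf²=0.228336
Nominal = 37.470. Worst-case = [37.470 - 0.830, 37.470 + 1.017] = [36.640, 38.487]. RSS = √0.228336 = 0.478.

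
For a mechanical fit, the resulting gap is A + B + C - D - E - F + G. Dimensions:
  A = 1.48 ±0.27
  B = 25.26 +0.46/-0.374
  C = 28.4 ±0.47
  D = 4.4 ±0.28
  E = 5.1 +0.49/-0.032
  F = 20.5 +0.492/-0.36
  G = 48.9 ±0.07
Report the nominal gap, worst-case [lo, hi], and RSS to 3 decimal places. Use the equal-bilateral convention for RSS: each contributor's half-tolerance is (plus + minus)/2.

Stack each dimension's contribution:
  +A: nom +1.480 → Σnom=1.480; wc +0.270/-0.270 → slack +0.270/-0.270; half-tol=0.270, Σhalf²=0.072900
  +B: nom +25.260 → Σnom=26.740; wc +0.460/-0.374 → slack +0.730/-0.644; half-tol=0.417, Σhalf²=0.246789
  +C: nom +28.400 → Σnom=55.140; wc +0.470/-0.470 → slack +1.200/-1.114; half-tol=0.470, Σhalf²=0.467689
  -D: nom -4.400 → Σnom=50.740; wc +0.280/-0.280 → slack +1.480/-1.394; half-tol=0.280, Σhalf²=0.546089
  -E: nom -5.100 → Σnom=45.640; wc +0.032/-0.490 → slack +1.512/-1.884; half-tol=0.261, Σhalf²=0.614210
  -F: nom -20.500 → Σnom=25.140; wc +0.360/-0.492 → slack +1.872/-2.376; half-tol=0.426, Σhalf²=0.795686
  +G: nom +48.900 → Σnom=74.040; wc +0.070/-0.070 → slack +1.942/-2.446; half-tol=0.070, Σhalf²=0.800586
Nominal = 74.040. Worst-case = [74.040 - 2.446, 74.040 + 1.942] = [71.594, 75.982]. RSS = √0.800586 = 0.895.

nominal=74.040 wc=[71.594,75.982] rss=0.895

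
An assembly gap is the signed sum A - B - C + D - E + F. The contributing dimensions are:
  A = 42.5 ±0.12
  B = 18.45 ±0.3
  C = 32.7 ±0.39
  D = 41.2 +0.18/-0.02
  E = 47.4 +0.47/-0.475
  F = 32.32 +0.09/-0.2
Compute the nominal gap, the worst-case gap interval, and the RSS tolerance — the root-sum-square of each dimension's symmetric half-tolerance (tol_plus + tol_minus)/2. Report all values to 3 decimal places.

nominal=17.470 wc=[15.970,19.025] rss=0.715

Stack each dimension's contribution:
  +A: nom +42.500 → Σnom=42.500; wc +0.120/-0.120 → slack +0.120/-0.120; half-tol=0.120, Σhalf²=0.014400
  -B: nom -18.450 → Σnom=24.050; wc +0.300/-0.300 → slack +0.420/-0.420; half-tol=0.300, Σhalf²=0.104400
  -C: nom -32.700 → Σnom=-8.650; wc +0.390/-0.390 → slack +0.810/-0.810; half-tol=0.390, Σhalf²=0.256500
  +D: nom +41.200 → Σnom=32.550; wc +0.180/-0.020 → slack +0.990/-0.830; half-tol=0.100, Σhalf²=0.266500
  -E: nom -47.400 → Σnom=-14.850; wc +0.475/-0.470 → slack +1.465/-1.300; half-tol=0.472, Σhalf²=0.489756
  +F: nom +32.320 → Σnom=17.470; wc +0.090/-0.200 → slack +1.555/-1.500; half-tol=0.145, Σhalf²=0.510781
Nominal = 17.470. Worst-case = [17.470 - 1.500, 17.470 + 1.555] = [15.970, 19.025]. RSS = √0.510781 = 0.715.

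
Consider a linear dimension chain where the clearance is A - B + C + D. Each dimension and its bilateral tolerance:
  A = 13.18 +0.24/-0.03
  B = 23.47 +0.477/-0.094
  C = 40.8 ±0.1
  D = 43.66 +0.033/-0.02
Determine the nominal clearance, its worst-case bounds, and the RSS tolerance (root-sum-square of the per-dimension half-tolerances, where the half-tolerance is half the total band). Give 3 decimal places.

nominal=74.170 wc=[73.543,74.637] rss=0.332

Stack each dimension's contribution:
  +A: nom +13.180 → Σnom=13.180; wc +0.240/-0.030 → slack +0.240/-0.030; half-tol=0.135, Σhalf²=0.018225
  -B: nom -23.470 → Σnom=-10.290; wc +0.094/-0.477 → slack +0.334/-0.507; half-tol=0.285, Σhalf²=0.099735
  +C: nom +40.800 → Σnom=30.510; wc +0.100/-0.100 → slack +0.434/-0.607; half-tol=0.100, Σhalf²=0.109735
  +D: nom +43.660 → Σnom=74.170; wc +0.033/-0.020 → slack +0.467/-0.627; half-tol=0.027, Σhalf²=0.110438
Nominal = 74.170. Worst-case = [74.170 - 0.627, 74.170 + 0.467] = [73.543, 74.637]. RSS = √0.110438 = 0.332.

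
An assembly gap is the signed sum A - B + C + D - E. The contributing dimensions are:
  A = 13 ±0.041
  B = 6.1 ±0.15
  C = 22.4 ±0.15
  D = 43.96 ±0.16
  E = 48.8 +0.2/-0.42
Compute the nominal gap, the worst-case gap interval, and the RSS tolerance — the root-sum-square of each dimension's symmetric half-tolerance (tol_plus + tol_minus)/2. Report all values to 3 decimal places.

Stack each dimension's contribution:
  +A: nom +13.000 → Σnom=13.000; wc +0.041/-0.041 → slack +0.041/-0.041; half-tol=0.041, Σhalf²=0.001681
  -B: nom -6.100 → Σnom=6.900; wc +0.150/-0.150 → slack +0.191/-0.191; half-tol=0.150, Σhalf²=0.024181
  +C: nom +22.400 → Σnom=29.300; wc +0.150/-0.150 → slack +0.341/-0.341; half-tol=0.150, Σhalf²=0.046681
  +D: nom +43.960 → Σnom=73.260; wc +0.160/-0.160 → slack +0.501/-0.501; half-tol=0.160, Σhalf²=0.072281
  -E: nom -48.800 → Σnom=24.460; wc +0.420/-0.200 → slack +0.921/-0.701; half-tol=0.310, Σhalf²=0.168381
Nominal = 24.460. Worst-case = [24.460 - 0.701, 24.460 + 0.921] = [23.759, 25.381]. RSS = √0.168381 = 0.410.

nominal=24.460 wc=[23.759,25.381] rss=0.410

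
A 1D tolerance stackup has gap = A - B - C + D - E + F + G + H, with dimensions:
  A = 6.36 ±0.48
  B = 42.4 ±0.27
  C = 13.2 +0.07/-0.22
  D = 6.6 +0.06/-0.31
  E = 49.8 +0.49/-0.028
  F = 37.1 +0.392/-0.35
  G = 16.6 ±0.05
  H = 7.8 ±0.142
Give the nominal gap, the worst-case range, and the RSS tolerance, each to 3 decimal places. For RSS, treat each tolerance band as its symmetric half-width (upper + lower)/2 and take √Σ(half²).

nominal=-30.940 wc=[-33.102,-29.298] rss=0.765

Stack each dimension's contribution:
  +A: nom +6.360 → Σnom=6.360; wc +0.480/-0.480 → slack +0.480/-0.480; half-tol=0.480, Σhalf²=0.230400
  -B: nom -42.400 → Σnom=-36.040; wc +0.270/-0.270 → slack +0.750/-0.750; half-tol=0.270, Σhalf²=0.303300
  -C: nom -13.200 → Σnom=-49.240; wc +0.220/-0.070 → slack +0.970/-0.820; half-tol=0.145, Σhalf²=0.324325
  +D: nom +6.600 → Σnom=-42.640; wc +0.060/-0.310 → slack +1.030/-1.130; half-tol=0.185, Σhalf²=0.358550
  -E: nom -49.800 → Σnom=-92.440; wc +0.028/-0.490 → slack +1.058/-1.620; half-tol=0.259, Σhalf²=0.425631
  +F: nom +37.100 → Σnom=-55.340; wc +0.392/-0.350 → slack +1.450/-1.970; half-tol=0.371, Σhalf²=0.563272
  +G: nom +16.600 → Σnom=-38.740; wc +0.050/-0.050 → slack +1.500/-2.020; half-tol=0.050, Σhalf²=0.565772
  +H: nom +7.800 → Σnom=-30.940; wc +0.142/-0.142 → slack +1.642/-2.162; half-tol=0.142, Σhalf²=0.585936
Nominal = -30.940. Worst-case = [-30.940 - 2.162, -30.940 + 1.642] = [-33.102, -29.298]. RSS = √0.585936 = 0.765.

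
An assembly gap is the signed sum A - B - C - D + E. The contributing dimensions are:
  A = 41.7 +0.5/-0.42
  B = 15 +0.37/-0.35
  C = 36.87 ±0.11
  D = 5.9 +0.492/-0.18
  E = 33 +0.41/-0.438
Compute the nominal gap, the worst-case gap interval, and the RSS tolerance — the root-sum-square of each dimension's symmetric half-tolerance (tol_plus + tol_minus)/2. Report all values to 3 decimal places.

Stack each dimension's contribution:
  +A: nom +41.700 → Σnom=41.700; wc +0.500/-0.420 → slack +0.500/-0.420; half-tol=0.460, Σhalf²=0.211600
  -B: nom -15.000 → Σnom=26.700; wc +0.350/-0.370 → slack +0.850/-0.790; half-tol=0.360, Σhalf²=0.341200
  -C: nom -36.870 → Σnom=-10.170; wc +0.110/-0.110 → slack +0.960/-0.900; half-tol=0.110, Σhalf²=0.353300
  -D: nom -5.900 → Σnom=-16.070; wc +0.180/-0.492 → slack +1.140/-1.392; half-tol=0.336, Σhalf²=0.466196
  +E: nom +33.000 → Σnom=16.930; wc +0.410/-0.438 → slack +1.550/-1.830; half-tol=0.424, Σhalf²=0.645972
Nominal = 16.930. Worst-case = [16.930 - 1.830, 16.930 + 1.550] = [15.100, 18.480]. RSS = √0.645972 = 0.804.

nominal=16.930 wc=[15.100,18.480] rss=0.804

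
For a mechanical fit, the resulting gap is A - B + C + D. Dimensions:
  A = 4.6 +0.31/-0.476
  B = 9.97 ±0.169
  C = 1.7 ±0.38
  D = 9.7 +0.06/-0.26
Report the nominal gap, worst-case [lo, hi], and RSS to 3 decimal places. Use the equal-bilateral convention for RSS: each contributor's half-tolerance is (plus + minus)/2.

Stack each dimension's contribution:
  +A: nom +4.600 → Σnom=4.600; wc +0.310/-0.476 → slack +0.310/-0.476; half-tol=0.393, Σhalf²=0.154449
  -B: nom -9.970 → Σnom=-5.370; wc +0.169/-0.169 → slack +0.479/-0.645; half-tol=0.169, Σhalf²=0.183010
  +C: nom +1.700 → Σnom=-3.670; wc +0.380/-0.380 → slack +0.859/-1.025; half-tol=0.380, Σhalf²=0.327410
  +D: nom +9.700 → Σnom=6.030; wc +0.060/-0.260 → slack +0.919/-1.285; half-tol=0.160, Σhalf²=0.353010
Nominal = 6.030. Worst-case = [6.030 - 1.285, 6.030 + 0.919] = [4.745, 6.949]. RSS = √0.353010 = 0.594.

nominal=6.030 wc=[4.745,6.949] rss=0.594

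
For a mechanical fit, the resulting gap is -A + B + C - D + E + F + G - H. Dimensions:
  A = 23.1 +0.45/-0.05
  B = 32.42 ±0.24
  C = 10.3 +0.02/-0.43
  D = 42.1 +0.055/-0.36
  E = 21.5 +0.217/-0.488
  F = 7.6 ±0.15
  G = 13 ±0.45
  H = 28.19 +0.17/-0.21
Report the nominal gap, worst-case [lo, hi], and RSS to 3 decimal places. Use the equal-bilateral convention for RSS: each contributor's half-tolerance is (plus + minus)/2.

Stack each dimension's contribution:
  -A: nom -23.100 → Σnom=-23.100; wc +0.050/-0.450 → slack +0.050/-0.450; half-tol=0.250, Σhalf²=0.062500
  +B: nom +32.420 → Σnom=9.320; wc +0.240/-0.240 → slack +0.290/-0.690; half-tol=0.240, Σhalf²=0.120100
  +C: nom +10.300 → Σnom=19.620; wc +0.020/-0.430 → slack +0.310/-1.120; half-tol=0.225, Σhalf²=0.170725
  -D: nom -42.100 → Σnom=-22.480; wc +0.360/-0.055 → slack +0.670/-1.175; half-tol=0.207, Σhalf²=0.213781
  +E: nom +21.500 → Σnom=-0.980; wc +0.217/-0.488 → slack +0.887/-1.663; half-tol=0.352, Σhalf²=0.338037
  +F: nom +7.600 → Σnom=6.620; wc +0.150/-0.150 → slack +1.037/-1.813; half-tol=0.150, Σhalf²=0.360538
  +G: nom +13.000 → Σnom=19.620; wc +0.450/-0.450 → slack +1.487/-2.263; half-tol=0.450, Σhalf²=0.563038
  -H: nom -28.190 → Σnom=-8.570; wc +0.210/-0.170 → slack +1.697/-2.433; half-tol=0.190, Σhalf²=0.599138
Nominal = -8.570. Worst-case = [-8.570 - 2.433, -8.570 + 1.697] = [-11.003, -6.873]. RSS = √0.599138 = 0.774.

nominal=-8.570 wc=[-11.003,-6.873] rss=0.774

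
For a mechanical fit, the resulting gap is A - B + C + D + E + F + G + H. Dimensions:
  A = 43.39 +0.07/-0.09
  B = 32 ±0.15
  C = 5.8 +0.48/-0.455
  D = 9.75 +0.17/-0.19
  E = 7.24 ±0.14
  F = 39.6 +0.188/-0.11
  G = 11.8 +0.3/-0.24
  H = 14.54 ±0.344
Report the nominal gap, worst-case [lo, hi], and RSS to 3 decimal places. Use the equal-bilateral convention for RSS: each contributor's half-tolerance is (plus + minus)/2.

Stack each dimension's contribution:
  +A: nom +43.390 → Σnom=43.390; wc +0.070/-0.090 → slack +0.070/-0.090; half-tol=0.080, Σhalf²=0.006400
  -B: nom -32.000 → Σnom=11.390; wc +0.150/-0.150 → slack +0.220/-0.240; half-tol=0.150, Σhalf²=0.028900
  +C: nom +5.800 → Σnom=17.190; wc +0.480/-0.455 → slack +0.700/-0.695; half-tol=0.468, Σhalf²=0.247456
  +D: nom +9.750 → Σnom=26.940; wc +0.170/-0.190 → slack +0.870/-0.885; half-tol=0.180, Σhalf²=0.279856
  +E: nom +7.240 → Σnom=34.180; wc +0.140/-0.140 → slack +1.010/-1.025; half-tol=0.140, Σhalf²=0.299456
  +F: nom +39.600 → Σnom=73.780; wc +0.188/-0.110 → slack +1.198/-1.135; half-tol=0.149, Σhalf²=0.321657
  +G: nom +11.800 → Σnom=85.580; wc +0.300/-0.240 → slack +1.498/-1.375; half-tol=0.270, Σhalf²=0.394557
  +H: nom +14.540 → Σnom=100.120; wc +0.344/-0.344 → slack +1.842/-1.719; half-tol=0.344, Σhalf²=0.512893
Nominal = 100.120. Worst-case = [100.120 - 1.719, 100.120 + 1.842] = [98.401, 101.962]. RSS = √0.512893 = 0.716.

nominal=100.120 wc=[98.401,101.962] rss=0.716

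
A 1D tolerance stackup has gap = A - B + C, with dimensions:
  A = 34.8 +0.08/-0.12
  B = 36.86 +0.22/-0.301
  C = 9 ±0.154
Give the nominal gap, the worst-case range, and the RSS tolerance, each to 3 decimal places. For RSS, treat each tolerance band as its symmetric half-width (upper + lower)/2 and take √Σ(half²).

nominal=6.940 wc=[6.446,7.475] rss=0.319

Stack each dimension's contribution:
  +A: nom +34.800 → Σnom=34.800; wc +0.080/-0.120 → slack +0.080/-0.120; half-tol=0.100, Σhalf²=0.010000
  -B: nom -36.860 → Σnom=-2.060; wc +0.301/-0.220 → slack +0.381/-0.340; half-tol=0.261, Σhalf²=0.077860
  +C: nom +9.000 → Σnom=6.940; wc +0.154/-0.154 → slack +0.535/-0.494; half-tol=0.154, Σhalf²=0.101576
Nominal = 6.940. Worst-case = [6.940 - 0.494, 6.940 + 0.535] = [6.446, 7.475]. RSS = √0.101576 = 0.319.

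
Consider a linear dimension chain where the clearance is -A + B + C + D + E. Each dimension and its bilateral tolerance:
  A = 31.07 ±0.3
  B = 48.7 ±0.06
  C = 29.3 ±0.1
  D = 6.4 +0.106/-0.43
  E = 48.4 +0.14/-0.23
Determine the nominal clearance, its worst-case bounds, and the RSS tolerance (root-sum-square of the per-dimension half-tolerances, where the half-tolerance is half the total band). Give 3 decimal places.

Stack each dimension's contribution:
  -A: nom -31.070 → Σnom=-31.070; wc +0.300/-0.300 → slack +0.300/-0.300; half-tol=0.300, Σhalf²=0.090000
  +B: nom +48.700 → Σnom=17.630; wc +0.060/-0.060 → slack +0.360/-0.360; half-tol=0.060, Σhalf²=0.093600
  +C: nom +29.300 → Σnom=46.930; wc +0.100/-0.100 → slack +0.460/-0.460; half-tol=0.100, Σhalf²=0.103600
  +D: nom +6.400 → Σnom=53.330; wc +0.106/-0.430 → slack +0.566/-0.890; half-tol=0.268, Σhalf²=0.175424
  +E: nom +48.400 → Σnom=101.730; wc +0.140/-0.230 → slack +0.706/-1.120; half-tol=0.185, Σhalf²=0.209649
Nominal = 101.730. Worst-case = [101.730 - 1.120, 101.730 + 0.706] = [100.610, 102.436]. RSS = √0.209649 = 0.458.

nominal=101.730 wc=[100.610,102.436] rss=0.458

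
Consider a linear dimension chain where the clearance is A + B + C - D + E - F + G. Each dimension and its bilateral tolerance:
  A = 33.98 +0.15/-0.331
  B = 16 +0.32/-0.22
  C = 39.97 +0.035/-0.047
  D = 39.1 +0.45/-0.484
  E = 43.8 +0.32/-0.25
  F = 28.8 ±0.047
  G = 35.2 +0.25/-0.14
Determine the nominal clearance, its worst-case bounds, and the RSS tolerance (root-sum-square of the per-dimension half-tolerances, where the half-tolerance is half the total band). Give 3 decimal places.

Stack each dimension's contribution:
  +A: nom +33.980 → Σnom=33.980; wc +0.150/-0.331 → slack +0.150/-0.331; half-tol=0.240, Σhalf²=0.057840
  +B: nom +16.000 → Σnom=49.980; wc +0.320/-0.220 → slack +0.470/-0.551; half-tol=0.270, Σhalf²=0.130740
  +C: nom +39.970 → Σnom=89.950; wc +0.035/-0.047 → slack +0.505/-0.598; half-tol=0.041, Σhalf²=0.132421
  -D: nom -39.100 → Σnom=50.850; wc +0.484/-0.450 → slack +0.989/-1.048; half-tol=0.467, Σhalf²=0.350510
  +E: nom +43.800 → Σnom=94.650; wc +0.320/-0.250 → slack +1.309/-1.298; half-tol=0.285, Σhalf²=0.431735
  -F: nom -28.800 → Σnom=65.850; wc +0.047/-0.047 → slack +1.356/-1.345; half-tol=0.047, Σhalf²=0.433944
  +G: nom +35.200 → Σnom=101.050; wc +0.250/-0.140 → slack +1.606/-1.485; half-tol=0.195, Σhalf²=0.471969
Nominal = 101.050. Worst-case = [101.050 - 1.485, 101.050 + 1.606] = [99.565, 102.656]. RSS = √0.471969 = 0.687.

nominal=101.050 wc=[99.565,102.656] rss=0.687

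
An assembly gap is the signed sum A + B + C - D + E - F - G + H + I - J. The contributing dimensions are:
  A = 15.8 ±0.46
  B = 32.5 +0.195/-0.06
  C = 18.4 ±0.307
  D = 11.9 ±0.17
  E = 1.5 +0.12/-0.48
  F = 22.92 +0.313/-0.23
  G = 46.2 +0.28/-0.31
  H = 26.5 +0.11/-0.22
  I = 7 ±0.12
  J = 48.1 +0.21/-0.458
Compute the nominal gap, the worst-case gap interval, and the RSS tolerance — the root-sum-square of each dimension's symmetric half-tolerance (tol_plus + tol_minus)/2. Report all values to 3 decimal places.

Stack each dimension's contribution:
  +A: nom +15.800 → Σnom=15.800; wc +0.460/-0.460 → slack +0.460/-0.460; half-tol=0.460, Σhalf²=0.211600
  +B: nom +32.500 → Σnom=48.300; wc +0.195/-0.060 → slack +0.655/-0.520; half-tol=0.128, Σhalf²=0.227856
  +C: nom +18.400 → Σnom=66.700; wc +0.307/-0.307 → slack +0.962/-0.827; half-tol=0.307, Σhalf²=0.322105
  -D: nom -11.900 → Σnom=54.800; wc +0.170/-0.170 → slack +1.132/-0.997; half-tol=0.170, Σhalf²=0.351005
  +E: nom +1.500 → Σnom=56.300; wc +0.120/-0.480 → slack +1.252/-1.477; half-tol=0.300, Σhalf²=0.441005
  -F: nom -22.920 → Σnom=33.380; wc +0.230/-0.313 → slack +1.482/-1.790; half-tol=0.272, Σhalf²=0.514718
  -G: nom -46.200 → Σnom=-12.820; wc +0.310/-0.280 → slack +1.792/-2.070; half-tol=0.295, Σhalf²=0.601743
  +H: nom +26.500 → Σnom=13.680; wc +0.110/-0.220 → slack +1.902/-2.290; half-tol=0.165, Σhalf²=0.628968
  +I: nom +7.000 → Σnom=20.680; wc +0.120/-0.120 → slack +2.022/-2.410; half-tol=0.120, Σhalf²=0.643368
  -J: nom -48.100 → Σnom=-27.420; wc +0.458/-0.210 → slack +2.480/-2.620; half-tol=0.334, Σhalf²=0.754924
Nominal = -27.420. Worst-case = [-27.420 - 2.620, -27.420 + 2.480] = [-30.040, -24.940]. RSS = √0.754924 = 0.869.

nominal=-27.420 wc=[-30.040,-24.940] rss=0.869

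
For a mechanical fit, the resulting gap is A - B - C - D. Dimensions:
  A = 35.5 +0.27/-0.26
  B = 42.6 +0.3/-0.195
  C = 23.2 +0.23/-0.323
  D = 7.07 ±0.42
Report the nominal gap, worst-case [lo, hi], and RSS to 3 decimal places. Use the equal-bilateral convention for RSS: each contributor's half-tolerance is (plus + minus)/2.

Stack each dimension's contribution:
  +A: nom +35.500 → Σnom=35.500; wc +0.270/-0.260 → slack +0.270/-0.260; half-tol=0.265, Σhalf²=0.070225
  -B: nom -42.600 → Σnom=-7.100; wc +0.195/-0.300 → slack +0.465/-0.560; half-tol=0.247, Σhalf²=0.131481
  -C: nom -23.200 → Σnom=-30.300; wc +0.323/-0.230 → slack +0.788/-0.790; half-tol=0.277, Σhalf²=0.207933
  -D: nom -7.070 → Σnom=-37.370; wc +0.420/-0.420 → slack +1.208/-1.210; half-tol=0.420, Σhalf²=0.384333
Nominal = -37.370. Worst-case = [-37.370 - 1.210, -37.370 + 1.208] = [-38.580, -36.162]. RSS = √0.384333 = 0.620.

nominal=-37.370 wc=[-38.580,-36.162] rss=0.620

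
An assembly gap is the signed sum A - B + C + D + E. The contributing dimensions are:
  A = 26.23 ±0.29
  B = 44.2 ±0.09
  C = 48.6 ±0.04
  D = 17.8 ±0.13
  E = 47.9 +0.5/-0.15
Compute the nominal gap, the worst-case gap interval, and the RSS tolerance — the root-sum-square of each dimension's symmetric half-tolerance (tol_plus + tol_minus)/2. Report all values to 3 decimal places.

nominal=96.330 wc=[95.630,97.380] rss=0.465

Stack each dimension's contribution:
  +A: nom +26.230 → Σnom=26.230; wc +0.290/-0.290 → slack +0.290/-0.290; half-tol=0.290, Σhalf²=0.084100
  -B: nom -44.200 → Σnom=-17.970; wc +0.090/-0.090 → slack +0.380/-0.380; half-tol=0.090, Σhalf²=0.092200
  +C: nom +48.600 → Σnom=30.630; wc +0.040/-0.040 → slack +0.420/-0.420; half-tol=0.040, Σhalf²=0.093800
  +D: nom +17.800 → Σnom=48.430; wc +0.130/-0.130 → slack +0.550/-0.550; half-tol=0.130, Σhalf²=0.110700
  +E: nom +47.900 → Σnom=96.330; wc +0.500/-0.150 → slack +1.050/-0.700; half-tol=0.325, Σhalf²=0.216325
Nominal = 96.330. Worst-case = [96.330 - 0.700, 96.330 + 1.050] = [95.630, 97.380]. RSS = √0.216325 = 0.465.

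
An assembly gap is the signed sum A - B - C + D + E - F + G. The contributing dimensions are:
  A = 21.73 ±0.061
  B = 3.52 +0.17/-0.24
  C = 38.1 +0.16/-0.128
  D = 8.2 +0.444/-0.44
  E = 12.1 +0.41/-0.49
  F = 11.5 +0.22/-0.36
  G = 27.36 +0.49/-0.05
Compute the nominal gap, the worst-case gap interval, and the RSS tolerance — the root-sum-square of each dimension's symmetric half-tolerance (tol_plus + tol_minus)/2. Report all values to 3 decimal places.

Stack each dimension's contribution:
  +A: nom +21.730 → Σnom=21.730; wc +0.061/-0.061 → slack +0.061/-0.061; half-tol=0.061, Σhalf²=0.003721
  -B: nom -3.520 → Σnom=18.210; wc +0.240/-0.170 → slack +0.301/-0.231; half-tol=0.205, Σhalf²=0.045746
  -C: nom -38.100 → Σnom=-19.890; wc +0.128/-0.160 → slack +0.429/-0.391; half-tol=0.144, Σhalf²=0.066482
  +D: nom +8.200 → Σnom=-11.690; wc +0.444/-0.440 → slack +0.873/-0.831; half-tol=0.442, Σhalf²=0.261846
  +E: nom +12.100 → Σnom=0.410; wc +0.410/-0.490 → slack +1.283/-1.321; half-tol=0.450, Σhalf²=0.464346
  -F: nom -11.500 → Σnom=-11.090; wc +0.360/-0.220 → slack +1.643/-1.541; half-tol=0.290, Σhalf²=0.548446
  +G: nom +27.360 → Σnom=16.270; wc +0.490/-0.050 → slack +2.133/-1.591; half-tol=0.270, Σhalf²=0.621346
Nominal = 16.270. Worst-case = [16.270 - 1.591, 16.270 + 2.133] = [14.679, 18.403]. RSS = √0.621346 = 0.788.

nominal=16.270 wc=[14.679,18.403] rss=0.788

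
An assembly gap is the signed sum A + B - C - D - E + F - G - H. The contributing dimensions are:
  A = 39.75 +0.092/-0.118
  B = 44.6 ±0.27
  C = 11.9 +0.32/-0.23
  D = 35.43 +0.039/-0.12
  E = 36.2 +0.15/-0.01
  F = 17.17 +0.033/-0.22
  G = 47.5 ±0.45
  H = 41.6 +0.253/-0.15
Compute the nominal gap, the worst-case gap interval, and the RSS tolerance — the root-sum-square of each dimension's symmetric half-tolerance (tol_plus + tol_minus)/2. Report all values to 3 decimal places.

nominal=-71.110 wc=[-72.930,-69.755] rss=0.657

Stack each dimension's contribution:
  +A: nom +39.750 → Σnom=39.750; wc +0.092/-0.118 → slack +0.092/-0.118; half-tol=0.105, Σhalf²=0.011025
  +B: nom +44.600 → Σnom=84.350; wc +0.270/-0.270 → slack +0.362/-0.388; half-tol=0.270, Σhalf²=0.083925
  -C: nom -11.900 → Σnom=72.450; wc +0.230/-0.320 → slack +0.592/-0.708; half-tol=0.275, Σhalf²=0.159550
  -D: nom -35.430 → Σnom=37.020; wc +0.120/-0.039 → slack +0.712/-0.747; half-tol=0.080, Σhalf²=0.165870
  -E: nom -36.200 → Σnom=0.820; wc +0.010/-0.150 → slack +0.722/-0.897; half-tol=0.080, Σhalf²=0.172270
  +F: nom +17.170 → Σnom=17.990; wc +0.033/-0.220 → slack +0.755/-1.117; half-tol=0.127, Σhalf²=0.188273
  -G: nom -47.500 → Σnom=-29.510; wc +0.450/-0.450 → slack +1.205/-1.567; half-tol=0.450, Σhalf²=0.390773
  -H: nom -41.600 → Σnom=-71.110; wc +0.150/-0.253 → slack +1.355/-1.820; half-tol=0.202, Σhalf²=0.431375
Nominal = -71.110. Worst-case = [-71.110 - 1.820, -71.110 + 1.355] = [-72.930, -69.755]. RSS = √0.431375 = 0.657.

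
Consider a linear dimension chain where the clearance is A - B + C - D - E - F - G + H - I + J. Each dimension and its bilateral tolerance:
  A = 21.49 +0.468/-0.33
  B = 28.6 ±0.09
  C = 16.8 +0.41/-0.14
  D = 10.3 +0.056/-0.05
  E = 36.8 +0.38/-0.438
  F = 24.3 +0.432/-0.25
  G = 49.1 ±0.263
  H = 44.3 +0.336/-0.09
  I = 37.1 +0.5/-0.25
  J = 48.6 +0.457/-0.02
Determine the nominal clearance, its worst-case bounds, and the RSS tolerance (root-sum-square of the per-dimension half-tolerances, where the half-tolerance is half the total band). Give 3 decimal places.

nominal=-55.010 wc=[-57.311,-51.998] rss=0.917

Stack each dimension's contribution:
  +A: nom +21.490 → Σnom=21.490; wc +0.468/-0.330 → slack +0.468/-0.330; half-tol=0.399, Σhalf²=0.159201
  -B: nom -28.600 → Σnom=-7.110; wc +0.090/-0.090 → slack +0.558/-0.420; half-tol=0.090, Σhalf²=0.167301
  +C: nom +16.800 → Σnom=9.690; wc +0.410/-0.140 → slack +0.968/-0.560; half-tol=0.275, Σhalf²=0.242926
  -D: nom -10.300 → Σnom=-0.610; wc +0.050/-0.056 → slack +1.018/-0.616; half-tol=0.053, Σhalf²=0.245735
  -E: nom -36.800 → Σnom=-37.410; wc +0.438/-0.380 → slack +1.456/-0.996; half-tol=0.409, Σhalf²=0.413016
  -F: nom -24.300 → Σnom=-61.710; wc +0.250/-0.432 → slack +1.706/-1.428; half-tol=0.341, Σhalf²=0.529297
  -G: nom -49.100 → Σnom=-110.810; wc +0.263/-0.263 → slack +1.969/-1.691; half-tol=0.263, Σhalf²=0.598466
  +H: nom +44.300 → Σnom=-66.510; wc +0.336/-0.090 → slack +2.305/-1.781; half-tol=0.213, Σhalf²=0.643835
  -I: nom -37.100 → Σnom=-103.610; wc +0.250/-0.500 → slack +2.555/-2.281; half-tol=0.375, Σhalf²=0.784460
  +J: nom +48.600 → Σnom=-55.010; wc +0.457/-0.020 → slack +3.012/-2.301; half-tol=0.239, Σhalf²=0.841342
Nominal = -55.010. Worst-case = [-55.010 - 2.301, -55.010 + 3.012] = [-57.311, -51.998]. RSS = √0.841342 = 0.917.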